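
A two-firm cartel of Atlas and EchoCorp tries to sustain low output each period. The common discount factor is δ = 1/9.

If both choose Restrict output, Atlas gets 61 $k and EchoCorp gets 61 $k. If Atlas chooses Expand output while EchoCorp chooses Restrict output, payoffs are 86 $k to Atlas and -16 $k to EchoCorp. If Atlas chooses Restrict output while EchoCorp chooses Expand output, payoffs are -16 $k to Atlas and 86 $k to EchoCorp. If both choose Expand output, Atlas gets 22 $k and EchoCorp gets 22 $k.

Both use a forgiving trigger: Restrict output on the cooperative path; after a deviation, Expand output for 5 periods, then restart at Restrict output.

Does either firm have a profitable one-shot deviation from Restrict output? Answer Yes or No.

Yes

A one-shot deviation gives 86 now, then 22 for 5 periods, then back to 61.
Gain from deviating: (86−61) today; loss: (61−22) in each of the next 5 periods.
No-deviation condition: (61−22)(δ+…+δ^5) ≥ 86−61, i.e. δ+…+δ^5 ≥ 25/39.
At δ = 1/9: δ+…+δ^5 = 0.1250 < 0.6410.
So cooperation is not sustainable.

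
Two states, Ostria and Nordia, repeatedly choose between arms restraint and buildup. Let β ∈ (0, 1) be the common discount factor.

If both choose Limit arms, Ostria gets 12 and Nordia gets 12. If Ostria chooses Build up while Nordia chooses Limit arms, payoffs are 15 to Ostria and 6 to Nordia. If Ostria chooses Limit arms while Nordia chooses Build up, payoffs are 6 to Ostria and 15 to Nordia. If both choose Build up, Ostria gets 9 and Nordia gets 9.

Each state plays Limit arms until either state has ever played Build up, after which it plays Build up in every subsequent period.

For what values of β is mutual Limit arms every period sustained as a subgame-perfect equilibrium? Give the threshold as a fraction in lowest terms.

1/2

Under grim trigger the critical discount factor is (T−C)/(T−P) with T = 15, C = 12, P = 9.
β* = (15−12)/(15−9) = 3/6 = 1/2.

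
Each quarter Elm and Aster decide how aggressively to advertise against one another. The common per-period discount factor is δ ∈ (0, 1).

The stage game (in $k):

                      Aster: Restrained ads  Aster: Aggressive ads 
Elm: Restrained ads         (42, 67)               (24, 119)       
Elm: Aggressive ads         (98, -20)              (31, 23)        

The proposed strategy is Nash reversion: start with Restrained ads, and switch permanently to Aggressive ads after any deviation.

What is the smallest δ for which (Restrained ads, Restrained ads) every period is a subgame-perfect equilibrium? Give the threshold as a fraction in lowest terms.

56/67

Elm's threshold: (98−42)/(98−31) = 56/67.
Aster's threshold: (119−67)/(119−23) = 13/24.
56/67 > 13/24, so Elm binds and δ* = 56/67.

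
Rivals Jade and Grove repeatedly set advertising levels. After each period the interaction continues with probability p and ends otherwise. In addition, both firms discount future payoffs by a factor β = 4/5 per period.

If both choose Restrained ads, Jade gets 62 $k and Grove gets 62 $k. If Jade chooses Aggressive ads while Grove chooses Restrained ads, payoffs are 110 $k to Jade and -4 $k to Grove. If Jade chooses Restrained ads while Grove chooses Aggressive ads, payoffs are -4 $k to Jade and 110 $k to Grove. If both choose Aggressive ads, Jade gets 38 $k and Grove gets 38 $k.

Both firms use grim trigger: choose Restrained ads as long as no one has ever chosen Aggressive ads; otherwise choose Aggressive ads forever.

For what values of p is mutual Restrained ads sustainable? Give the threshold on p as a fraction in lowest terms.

5/6

Expected continuation weight on next period's payoff is β·p = 4/5·p, which plays the role of the discount factor.
Cooperation requires 4/5·p ≥ (110−62)/(110−38) = 2/3, hence p ≥ 5/6.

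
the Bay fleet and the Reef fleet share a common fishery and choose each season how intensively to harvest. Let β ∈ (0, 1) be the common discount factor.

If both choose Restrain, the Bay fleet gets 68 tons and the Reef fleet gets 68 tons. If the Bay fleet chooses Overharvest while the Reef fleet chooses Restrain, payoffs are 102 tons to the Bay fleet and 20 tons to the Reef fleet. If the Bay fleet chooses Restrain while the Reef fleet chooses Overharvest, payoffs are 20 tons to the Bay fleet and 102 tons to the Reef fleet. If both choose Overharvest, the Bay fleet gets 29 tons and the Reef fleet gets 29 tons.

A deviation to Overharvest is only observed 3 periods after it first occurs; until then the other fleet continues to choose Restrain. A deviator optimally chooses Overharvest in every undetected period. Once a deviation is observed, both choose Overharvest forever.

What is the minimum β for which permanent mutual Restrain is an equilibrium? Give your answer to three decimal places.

0.775

A deviator earns 102 for 3 periods, then 29 forever; cooperating earns 68 forever. Multiplying the IC by (1−β):
68 ≥ 102(1−β^3) + 29β^3, so 73·β^3 ≥ 34 and β^3 ≥ 34/73.
β ≥ (34/73)^(1/3) ≈ 0.775.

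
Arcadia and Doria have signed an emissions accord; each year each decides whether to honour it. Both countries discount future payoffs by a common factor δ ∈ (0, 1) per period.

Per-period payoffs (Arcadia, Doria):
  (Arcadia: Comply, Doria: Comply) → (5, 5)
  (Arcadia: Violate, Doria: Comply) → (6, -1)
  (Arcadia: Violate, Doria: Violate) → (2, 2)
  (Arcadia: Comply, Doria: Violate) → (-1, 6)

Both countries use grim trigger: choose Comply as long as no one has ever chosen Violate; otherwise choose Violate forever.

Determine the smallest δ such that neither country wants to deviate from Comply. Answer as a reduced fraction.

Under grim trigger the critical discount factor is (T−C)/(T−P) with T = 6, C = 5, P = 2.
δ* = (6−5)/(6−2) = 1/4.

1/4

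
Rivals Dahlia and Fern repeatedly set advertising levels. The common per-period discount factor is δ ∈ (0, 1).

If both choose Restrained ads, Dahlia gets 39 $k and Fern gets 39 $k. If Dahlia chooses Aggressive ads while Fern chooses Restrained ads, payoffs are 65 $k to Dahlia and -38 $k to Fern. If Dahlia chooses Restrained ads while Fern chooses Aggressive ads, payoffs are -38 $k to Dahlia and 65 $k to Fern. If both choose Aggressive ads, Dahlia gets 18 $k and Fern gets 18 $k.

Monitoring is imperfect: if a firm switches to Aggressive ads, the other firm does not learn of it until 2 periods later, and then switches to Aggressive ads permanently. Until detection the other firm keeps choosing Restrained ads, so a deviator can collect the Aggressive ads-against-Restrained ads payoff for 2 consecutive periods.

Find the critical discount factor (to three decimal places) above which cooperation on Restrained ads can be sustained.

0.744

A deviator earns 65 for 2 periods, then 18 forever; cooperating earns 39 forever. Multiplying the IC by (1−δ):
39 ≥ 65(1−δ^2) + 18δ^2, so 47·δ^2 ≥ 26 and δ^2 ≥ 26/47.
δ ≥ (26/47)^(1/2) ≈ 0.744.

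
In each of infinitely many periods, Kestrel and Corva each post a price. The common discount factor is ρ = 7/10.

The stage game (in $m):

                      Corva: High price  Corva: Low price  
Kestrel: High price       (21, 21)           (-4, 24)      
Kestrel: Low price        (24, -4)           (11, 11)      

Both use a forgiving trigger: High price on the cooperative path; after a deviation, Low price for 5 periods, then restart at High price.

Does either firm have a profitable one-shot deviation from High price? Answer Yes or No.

Comparing payoff streams over the 6 periods until play realigns: cooperate → 21(1+ρ+…+ρ^5); deviate → 24 + 11(ρ+…+ρ^5).
Cooperation is sustained iff (21−11)(ρ+…+ρ^5) ≥ 24−21.
ρ+…+ρ^5 = 7/10·(1−(7/10)^5)/(1−7/10) = 1.9412, and (24−21)/(21−11) = 0.3000.
1.9412 ≥ 0.3000, so cooperation is sustainable.

No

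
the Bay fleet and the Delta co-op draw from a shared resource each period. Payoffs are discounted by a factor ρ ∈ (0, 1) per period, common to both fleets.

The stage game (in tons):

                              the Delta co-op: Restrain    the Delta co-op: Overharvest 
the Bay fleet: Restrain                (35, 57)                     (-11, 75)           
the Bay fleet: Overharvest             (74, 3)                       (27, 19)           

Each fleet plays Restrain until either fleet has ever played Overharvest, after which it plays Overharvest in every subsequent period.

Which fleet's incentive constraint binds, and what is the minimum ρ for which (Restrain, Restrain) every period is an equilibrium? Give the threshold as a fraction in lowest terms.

the Bay fleet: cooperation gives 35 each period; deviation gives 74 once then 27 forever.
  35/(1−ρ) ≥ 74 + 27ρ/(1−ρ) ⇒ ρ ≥ 39/47.
the Delta co-op: cooperation gives 57 each period; deviation gives 75 once then 19 forever.
  ρ ≥ 18/56 = 9/28.
Both must hold, so the binding constraint is the Bay fleet's: ρ ≥ 39/47.

the Bay fleet; ρ ≥ 39/47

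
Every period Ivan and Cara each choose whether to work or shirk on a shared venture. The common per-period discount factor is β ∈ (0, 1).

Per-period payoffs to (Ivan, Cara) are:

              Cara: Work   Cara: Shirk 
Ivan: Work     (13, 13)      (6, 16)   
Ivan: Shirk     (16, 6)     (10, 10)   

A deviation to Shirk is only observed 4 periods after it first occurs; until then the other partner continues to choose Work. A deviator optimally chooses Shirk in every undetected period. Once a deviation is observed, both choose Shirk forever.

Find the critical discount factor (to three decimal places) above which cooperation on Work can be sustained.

0.841

The best deviation is to choose Shirk for all 4 undetected periods, earning 16 each, then 10 forever once detected.
Deviation value: 16(1−β^4)/(1−β) + 10β^4/(1−β); cooperation value: 13/(1−β).
IC: 13 ≥ 16(1−β^4) + 10β^4 = 16 − 6β^4.
So β^4 ≥ 3/6 = 1/2, giving β ≥ (1/2)^(1/4) ≈ 0.841.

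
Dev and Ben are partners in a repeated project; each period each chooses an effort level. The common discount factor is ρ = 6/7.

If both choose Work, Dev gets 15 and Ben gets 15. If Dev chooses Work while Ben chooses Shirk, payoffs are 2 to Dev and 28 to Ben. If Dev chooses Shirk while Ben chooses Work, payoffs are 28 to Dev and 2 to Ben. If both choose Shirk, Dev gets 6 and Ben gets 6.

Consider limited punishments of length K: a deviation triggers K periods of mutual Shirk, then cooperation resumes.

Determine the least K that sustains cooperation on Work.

No profitable deviation requires (15−6)(ρ+…+ρ^K) ≥ 28−15, i.e. ρ+…+ρ^K ≥ 13/9 ≈ 1.4444.
With ρ = 6/7, the partial sums are K=1: 0.8571, K=2: 1.5918.
K = 2 is the first length at which the sum reaches 1.4444.

2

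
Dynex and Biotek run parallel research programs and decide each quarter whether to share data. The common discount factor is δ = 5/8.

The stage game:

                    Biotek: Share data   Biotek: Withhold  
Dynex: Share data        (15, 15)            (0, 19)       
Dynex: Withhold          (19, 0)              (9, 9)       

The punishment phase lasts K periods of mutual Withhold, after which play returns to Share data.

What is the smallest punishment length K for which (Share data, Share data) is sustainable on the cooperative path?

2

No profitable deviation requires (15−9)(δ+…+δ^K) ≥ 19−15, i.e. δ+…+δ^K ≥ 2/3 ≈ 0.6667.
With δ = 5/8, the partial sums are K=1: 0.6250, K=2: 1.0156.
K = 2 is the first length at which the sum reaches 0.6667.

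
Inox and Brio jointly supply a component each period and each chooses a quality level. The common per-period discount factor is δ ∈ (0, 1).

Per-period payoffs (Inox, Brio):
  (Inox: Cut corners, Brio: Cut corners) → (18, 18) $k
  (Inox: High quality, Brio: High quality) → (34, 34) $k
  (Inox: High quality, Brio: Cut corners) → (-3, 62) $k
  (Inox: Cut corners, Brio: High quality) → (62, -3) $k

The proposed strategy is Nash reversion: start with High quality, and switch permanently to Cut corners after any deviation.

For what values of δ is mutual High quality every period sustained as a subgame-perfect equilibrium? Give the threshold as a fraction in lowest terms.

7/11

34/(1−δ) ≥ 62 + 18δ/(1−δ)
34 ≥ 62 − 44δ
δ ≥ 28/44 = 7/11.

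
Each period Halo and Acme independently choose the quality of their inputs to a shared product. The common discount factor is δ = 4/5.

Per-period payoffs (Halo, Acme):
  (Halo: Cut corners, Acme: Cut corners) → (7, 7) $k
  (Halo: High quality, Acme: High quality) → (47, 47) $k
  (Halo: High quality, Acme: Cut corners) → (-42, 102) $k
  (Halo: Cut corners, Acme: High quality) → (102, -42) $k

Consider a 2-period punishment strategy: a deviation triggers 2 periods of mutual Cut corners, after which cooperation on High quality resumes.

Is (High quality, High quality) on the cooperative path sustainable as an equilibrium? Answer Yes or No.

Comparing payoff streams over the 3 periods until play realigns: cooperate → 47(1+δ+…+δ^2); deviate → 102 + 7(δ+…+δ^2).
Cooperation is sustained iff (47−7)(δ+…+δ^2) ≥ 102−47.
δ+…+δ^2 = 4/5·(1−(4/5)^2)/(1−4/5) = 1.4400, and (102−47)/(47−7) = 1.3750.
1.4400 ≥ 1.3750, so cooperation is sustainable.

Yes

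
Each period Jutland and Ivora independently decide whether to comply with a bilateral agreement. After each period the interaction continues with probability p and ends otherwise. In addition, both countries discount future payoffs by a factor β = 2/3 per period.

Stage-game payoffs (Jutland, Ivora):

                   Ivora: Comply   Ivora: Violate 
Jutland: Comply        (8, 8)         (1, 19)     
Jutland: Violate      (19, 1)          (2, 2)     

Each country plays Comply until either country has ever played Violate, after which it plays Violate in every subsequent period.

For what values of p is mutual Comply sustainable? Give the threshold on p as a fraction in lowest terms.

With continuation probability p and discount β, the effective per-period discount factor is βp.
Grim-trigger IC: βp ≥ (19−8)/(19−2) = 11/17.
So p ≥ (11/17)/(2/3) = 33/34.

33/34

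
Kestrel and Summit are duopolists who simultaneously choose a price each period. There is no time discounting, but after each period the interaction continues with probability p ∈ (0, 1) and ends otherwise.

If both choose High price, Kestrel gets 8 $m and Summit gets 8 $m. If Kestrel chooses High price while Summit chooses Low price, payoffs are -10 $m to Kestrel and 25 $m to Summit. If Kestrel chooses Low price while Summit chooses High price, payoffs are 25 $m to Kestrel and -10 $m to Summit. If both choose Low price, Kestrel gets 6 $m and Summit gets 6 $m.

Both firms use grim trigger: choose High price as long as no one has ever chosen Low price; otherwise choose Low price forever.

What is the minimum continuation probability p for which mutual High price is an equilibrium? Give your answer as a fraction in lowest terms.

17/19

Expected cooperation value is 8 + p·8 + p²·8 + … = 8/(1−p); deviation gives 25 + p·6/(1−p).
8 ≥ 25(1−p) + 6p ⇒ 19p ≥ 17 ⇒ p ≥ 17/19.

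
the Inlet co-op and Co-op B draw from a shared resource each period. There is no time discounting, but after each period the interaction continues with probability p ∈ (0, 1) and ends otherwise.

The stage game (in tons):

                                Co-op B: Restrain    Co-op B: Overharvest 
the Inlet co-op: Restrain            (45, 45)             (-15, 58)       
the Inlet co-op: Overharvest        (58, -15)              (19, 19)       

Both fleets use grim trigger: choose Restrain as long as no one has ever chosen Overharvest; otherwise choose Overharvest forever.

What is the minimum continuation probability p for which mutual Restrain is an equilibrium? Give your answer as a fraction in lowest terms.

1/3

Expected cooperation value is 45 + p·45 + p²·45 + … = 45/(1−p); deviation gives 58 + p·19/(1−p).
45 ≥ 58(1−p) + 19p ⇒ 39p ≥ 13 ⇒ p ≥ 13/39 = 1/3.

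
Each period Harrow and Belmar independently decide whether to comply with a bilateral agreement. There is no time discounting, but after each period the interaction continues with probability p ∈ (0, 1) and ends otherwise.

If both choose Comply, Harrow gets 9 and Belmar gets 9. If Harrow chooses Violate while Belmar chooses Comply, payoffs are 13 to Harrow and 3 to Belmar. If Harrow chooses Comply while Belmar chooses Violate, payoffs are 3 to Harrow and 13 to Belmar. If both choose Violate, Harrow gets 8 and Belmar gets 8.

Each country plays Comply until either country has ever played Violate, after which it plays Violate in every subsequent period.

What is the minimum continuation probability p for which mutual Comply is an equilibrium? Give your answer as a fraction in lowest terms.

4/5

With no time discounting, the continuation probability p plays the role of the discount factor.
Grim-trigger IC: 9/(1−p) ≥ 13 + 8p/(1−p) ⇒ p ≥ (13−9)/(13−8) = 4/5.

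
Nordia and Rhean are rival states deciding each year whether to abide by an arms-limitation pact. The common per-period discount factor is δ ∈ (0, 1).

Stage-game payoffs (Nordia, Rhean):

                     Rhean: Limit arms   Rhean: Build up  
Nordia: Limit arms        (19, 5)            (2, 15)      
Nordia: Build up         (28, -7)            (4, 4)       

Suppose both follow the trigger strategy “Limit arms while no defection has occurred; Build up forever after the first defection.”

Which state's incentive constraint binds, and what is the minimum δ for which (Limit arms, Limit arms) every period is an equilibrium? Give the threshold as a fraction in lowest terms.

Nordia's threshold: (28−19)/(28−4) = 3/8.
Rhean's threshold: (15−5)/(15−4) = 10/11.
3/8 < 10/11, so Rhean binds and δ* = 10/11.

Rhean; δ ≥ 10/11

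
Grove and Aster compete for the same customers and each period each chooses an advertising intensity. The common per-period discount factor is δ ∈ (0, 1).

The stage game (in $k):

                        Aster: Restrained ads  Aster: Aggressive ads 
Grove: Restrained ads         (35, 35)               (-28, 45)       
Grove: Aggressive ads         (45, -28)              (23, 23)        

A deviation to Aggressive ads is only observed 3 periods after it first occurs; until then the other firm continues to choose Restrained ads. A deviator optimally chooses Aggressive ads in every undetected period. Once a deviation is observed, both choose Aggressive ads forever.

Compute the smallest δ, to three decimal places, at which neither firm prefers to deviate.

The best deviation is to choose Aggressive ads for all 3 undetected periods, earning 45 each, then 23 forever once detected.
Deviation value: 45(1−δ^3)/(1−δ) + 23δ^3/(1−δ); cooperation value: 35/(1−δ).
IC: 35 ≥ 45(1−δ^3) + 23δ^3 = 45 − 22δ^3.
So δ^3 ≥ 10/22 = 5/11, giving δ ≥ (5/11)^(1/3) ≈ 0.769.

0.769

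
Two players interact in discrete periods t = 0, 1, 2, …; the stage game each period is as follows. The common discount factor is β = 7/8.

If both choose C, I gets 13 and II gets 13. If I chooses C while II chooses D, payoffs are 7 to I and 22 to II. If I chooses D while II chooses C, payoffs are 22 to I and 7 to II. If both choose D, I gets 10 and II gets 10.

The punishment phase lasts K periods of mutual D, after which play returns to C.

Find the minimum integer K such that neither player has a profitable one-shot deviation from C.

Need Σ_{k=1}^{K} β^k ≥ (22−13)/(13−10) = 3.0000 at β = 7/8.
At K = 4 the sum is 2.8967 < 3.0000; at K = 5 it is 3.4096 ≥ 3.0000.
So the minimum punishment length is K = 5.

5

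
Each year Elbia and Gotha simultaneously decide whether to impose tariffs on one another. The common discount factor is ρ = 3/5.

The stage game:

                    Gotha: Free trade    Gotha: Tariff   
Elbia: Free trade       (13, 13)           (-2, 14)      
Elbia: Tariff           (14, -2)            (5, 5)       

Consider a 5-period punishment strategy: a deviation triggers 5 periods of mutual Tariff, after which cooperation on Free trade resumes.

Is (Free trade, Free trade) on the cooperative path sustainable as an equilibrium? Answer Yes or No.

Yes

Comparing payoff streams over the 6 periods until play realigns: cooperate → 13(1+ρ+…+ρ^5); deviate → 14 + 5(ρ+…+ρ^5).
Cooperation is sustained iff (13−5)(ρ+…+ρ^5) ≥ 14−13.
ρ+…+ρ^5 = 3/5·(1−(3/5)^5)/(1−3/5) = 1.3834, and (14−13)/(13−5) = 0.1250.
1.3834 ≥ 0.1250, so cooperation is sustainable.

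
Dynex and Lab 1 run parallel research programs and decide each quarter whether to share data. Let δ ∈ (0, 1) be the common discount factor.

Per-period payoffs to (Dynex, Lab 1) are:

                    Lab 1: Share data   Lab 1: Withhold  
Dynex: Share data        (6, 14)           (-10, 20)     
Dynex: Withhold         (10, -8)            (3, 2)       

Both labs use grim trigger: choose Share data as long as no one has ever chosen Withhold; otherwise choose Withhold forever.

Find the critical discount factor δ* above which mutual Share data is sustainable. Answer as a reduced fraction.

4/7

Dynex: cooperation gives 6 each period; deviation gives 10 once then 3 forever.
  6/(1−δ) ≥ 10 + 3δ/(1−δ) ⇒ δ ≥ 4/7.
Lab 1: cooperation gives 14 each period; deviation gives 20 once then 2 forever.
  δ ≥ 6/18 = 1/3.
Both must hold, so the binding constraint is Dynex's: δ ≥ 4/7.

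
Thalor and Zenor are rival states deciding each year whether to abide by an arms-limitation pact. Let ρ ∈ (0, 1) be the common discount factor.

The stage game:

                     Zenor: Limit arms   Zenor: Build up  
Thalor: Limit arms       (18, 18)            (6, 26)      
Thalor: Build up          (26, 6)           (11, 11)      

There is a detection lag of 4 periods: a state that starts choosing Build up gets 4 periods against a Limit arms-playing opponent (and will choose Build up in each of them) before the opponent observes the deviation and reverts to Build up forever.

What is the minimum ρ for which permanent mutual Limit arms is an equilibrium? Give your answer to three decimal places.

A deviator earns 26 for 4 periods, then 11 forever; cooperating earns 18 forever. Multiplying the IC by (1−ρ):
18 ≥ 26(1−ρ^4) + 11ρ^4, so 15·ρ^4 ≥ 8 and ρ^4 ≥ 8/15.
ρ ≥ (8/15)^(1/4) ≈ 0.855.

0.855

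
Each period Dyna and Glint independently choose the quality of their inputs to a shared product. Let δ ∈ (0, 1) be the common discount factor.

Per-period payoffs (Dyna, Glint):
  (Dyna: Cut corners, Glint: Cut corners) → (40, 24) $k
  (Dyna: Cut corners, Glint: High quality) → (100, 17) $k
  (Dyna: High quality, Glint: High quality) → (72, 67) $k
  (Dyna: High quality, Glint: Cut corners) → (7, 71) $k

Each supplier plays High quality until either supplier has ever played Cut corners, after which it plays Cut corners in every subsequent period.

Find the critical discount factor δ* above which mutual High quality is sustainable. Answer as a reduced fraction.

7/15

For Dyna: deviation gain 100−72 = 28, per-period punishment loss 72−40 = 32. IC gives δ ≥ 28/60 = 7/15.
For Glint: gain 4, loss 43 per period, so δ ≥ 4/47.
The tighter constraint is Dyna's, so cooperation needs δ ≥ 7/15.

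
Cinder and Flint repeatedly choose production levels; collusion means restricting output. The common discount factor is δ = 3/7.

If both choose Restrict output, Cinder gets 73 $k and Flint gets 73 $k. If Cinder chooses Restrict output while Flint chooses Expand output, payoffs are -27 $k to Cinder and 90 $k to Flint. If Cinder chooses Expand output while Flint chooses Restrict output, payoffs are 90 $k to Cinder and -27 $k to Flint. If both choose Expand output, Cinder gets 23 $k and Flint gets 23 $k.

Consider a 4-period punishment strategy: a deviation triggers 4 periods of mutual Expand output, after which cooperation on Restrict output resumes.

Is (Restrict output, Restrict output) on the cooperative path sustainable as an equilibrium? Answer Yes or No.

Yes

IC: δ+…+δ^4 ≥ (90−73)/(73−23) = 17/50.
At δ = 3/7: partial sum = 0.7247 ≥ 0.3400. Cooperation sustainable.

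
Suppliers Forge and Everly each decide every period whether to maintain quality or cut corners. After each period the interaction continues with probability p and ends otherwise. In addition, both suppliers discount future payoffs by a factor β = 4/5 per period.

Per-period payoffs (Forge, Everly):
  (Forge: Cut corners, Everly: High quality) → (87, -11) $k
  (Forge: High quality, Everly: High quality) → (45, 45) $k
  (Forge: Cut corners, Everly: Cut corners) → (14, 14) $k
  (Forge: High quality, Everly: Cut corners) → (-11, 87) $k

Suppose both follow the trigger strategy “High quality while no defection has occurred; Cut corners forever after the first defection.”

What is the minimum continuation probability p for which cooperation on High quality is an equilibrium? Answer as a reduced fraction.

105/146

With continuation probability p and discount β, the effective per-period discount factor is βp.
Grim-trigger IC: βp ≥ (87−45)/(87−14) = 42/73.
So p ≥ (42/73)/(4/5) = 105/146.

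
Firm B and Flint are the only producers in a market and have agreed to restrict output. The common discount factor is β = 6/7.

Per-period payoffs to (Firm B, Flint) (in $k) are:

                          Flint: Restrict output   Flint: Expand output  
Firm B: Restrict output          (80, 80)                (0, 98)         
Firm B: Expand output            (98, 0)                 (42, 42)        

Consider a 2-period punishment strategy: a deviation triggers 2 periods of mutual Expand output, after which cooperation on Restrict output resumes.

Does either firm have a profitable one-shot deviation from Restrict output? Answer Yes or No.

No

IC: β+…+β^2 ≥ (98−80)/(80−42) = 9/19.
At β = 6/7: partial sum = 1.5918 ≥ 0.4737. Cooperation sustainable.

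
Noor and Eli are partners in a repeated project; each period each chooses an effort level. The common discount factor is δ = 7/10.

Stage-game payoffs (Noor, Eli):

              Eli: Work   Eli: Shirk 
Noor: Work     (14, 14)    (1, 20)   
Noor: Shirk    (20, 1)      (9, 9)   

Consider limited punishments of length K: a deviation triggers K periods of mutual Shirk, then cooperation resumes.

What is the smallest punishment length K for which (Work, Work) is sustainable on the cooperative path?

3

No profitable deviation requires (14−9)(δ+…+δ^K) ≥ 20−14, i.e. δ+…+δ^K ≥ 6/5 ≈ 1.2000.
With δ = 7/10, the partial sums are K=1: 0.7000, K=2: 1.1900, K=3: 1.5330.
K = 3 is the first length at which the sum reaches 1.2000.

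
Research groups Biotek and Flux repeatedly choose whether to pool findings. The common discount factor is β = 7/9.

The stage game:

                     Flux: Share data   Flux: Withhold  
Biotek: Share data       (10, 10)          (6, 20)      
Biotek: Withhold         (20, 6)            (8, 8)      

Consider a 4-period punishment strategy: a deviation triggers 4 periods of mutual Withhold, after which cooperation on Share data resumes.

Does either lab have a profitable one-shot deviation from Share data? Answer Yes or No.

A one-shot deviation gives 20 now, then 8 for 4 periods, then back to 10.
Gain from deviating: (20−10) today; loss: (10−8) in each of the next 4 periods.
No-deviation condition: (10−8)(β+…+β^4) ≥ 20−10, i.e. β+…+β^4 ≥ 5.
At β = 7/9: β+…+β^4 = 2.2192 < 5.0000.
So cooperation is not sustainable.

Yes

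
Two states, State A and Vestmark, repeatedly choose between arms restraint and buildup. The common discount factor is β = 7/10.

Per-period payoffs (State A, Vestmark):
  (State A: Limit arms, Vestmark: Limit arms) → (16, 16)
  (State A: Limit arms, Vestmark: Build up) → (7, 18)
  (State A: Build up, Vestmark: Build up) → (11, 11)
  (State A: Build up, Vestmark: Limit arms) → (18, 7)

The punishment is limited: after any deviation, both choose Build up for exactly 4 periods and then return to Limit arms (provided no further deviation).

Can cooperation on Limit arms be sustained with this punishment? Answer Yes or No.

Yes

IC: β+…+β^4 ≥ (18−16)/(16−11) = 2/5.
At β = 7/10: partial sum = 1.7731 ≥ 0.4000. Cooperation sustainable.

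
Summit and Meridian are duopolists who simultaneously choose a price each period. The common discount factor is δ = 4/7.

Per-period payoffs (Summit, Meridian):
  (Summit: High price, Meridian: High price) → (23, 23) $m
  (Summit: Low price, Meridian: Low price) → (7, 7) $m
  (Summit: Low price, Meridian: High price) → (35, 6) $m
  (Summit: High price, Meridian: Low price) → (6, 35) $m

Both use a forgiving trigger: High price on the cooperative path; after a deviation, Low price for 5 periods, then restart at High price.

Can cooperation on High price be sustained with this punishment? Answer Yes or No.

Comparing payoff streams over the 6 periods until play realigns: cooperate → 23(1+δ+…+δ^5); deviate → 35 + 7(δ+…+δ^5).
Cooperation is sustained iff (23−7)(δ+…+δ^5) ≥ 35−23.
δ+…+δ^5 = 4/7·(1−(4/7)^5)/(1−4/7) = 1.2521, and (35−23)/(23−7) = 0.7500.
1.2521 ≥ 0.7500, so cooperation is sustainable.

Yes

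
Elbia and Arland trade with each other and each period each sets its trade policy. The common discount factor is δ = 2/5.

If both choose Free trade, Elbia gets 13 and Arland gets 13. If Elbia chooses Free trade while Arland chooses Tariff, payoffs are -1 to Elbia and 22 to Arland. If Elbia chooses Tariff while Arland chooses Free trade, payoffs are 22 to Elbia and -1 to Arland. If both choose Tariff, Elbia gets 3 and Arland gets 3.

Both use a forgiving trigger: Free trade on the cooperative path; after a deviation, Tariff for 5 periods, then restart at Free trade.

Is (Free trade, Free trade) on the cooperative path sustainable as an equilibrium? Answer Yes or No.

Comparing payoff streams over the 6 periods until play realigns: cooperate → 13(1+δ+…+δ^5); deviate → 22 + 3(δ+…+δ^5).
Cooperation is sustained iff (13−3)(δ+…+δ^5) ≥ 22−13.
δ+…+δ^5 = 2/5·(1−(2/5)^5)/(1−2/5) = 0.6598, and (22−13)/(13−3) = 0.9000.
0.6598 < 0.9000, so cooperation is not sustainable.

No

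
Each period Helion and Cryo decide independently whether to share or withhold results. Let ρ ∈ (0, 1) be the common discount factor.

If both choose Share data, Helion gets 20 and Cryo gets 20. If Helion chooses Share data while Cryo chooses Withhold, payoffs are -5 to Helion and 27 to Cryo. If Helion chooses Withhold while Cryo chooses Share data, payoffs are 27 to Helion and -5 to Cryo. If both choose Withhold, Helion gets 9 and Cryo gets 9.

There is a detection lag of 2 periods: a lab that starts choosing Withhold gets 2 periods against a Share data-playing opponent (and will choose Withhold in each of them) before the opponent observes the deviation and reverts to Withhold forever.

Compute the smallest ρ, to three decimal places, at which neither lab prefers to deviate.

0.624

Deviating for the 2 undetected periods gains 27−20 = 7 per period over cooperation, then loses 20−9 = 11 per period forever once punishment starts.
Gain: 7(1 + ρ + … + ρ^1); loss: 11·ρ^2/(1−ρ).
No profitable deviation ⇔ 7(1−ρ^2) ≤ 11·ρ^2, i.e. ρ^2 ≥ 7/(7+11) = 7/18.
Hence ρ ≥ (7/18)^(1/2) ≈ 0.624.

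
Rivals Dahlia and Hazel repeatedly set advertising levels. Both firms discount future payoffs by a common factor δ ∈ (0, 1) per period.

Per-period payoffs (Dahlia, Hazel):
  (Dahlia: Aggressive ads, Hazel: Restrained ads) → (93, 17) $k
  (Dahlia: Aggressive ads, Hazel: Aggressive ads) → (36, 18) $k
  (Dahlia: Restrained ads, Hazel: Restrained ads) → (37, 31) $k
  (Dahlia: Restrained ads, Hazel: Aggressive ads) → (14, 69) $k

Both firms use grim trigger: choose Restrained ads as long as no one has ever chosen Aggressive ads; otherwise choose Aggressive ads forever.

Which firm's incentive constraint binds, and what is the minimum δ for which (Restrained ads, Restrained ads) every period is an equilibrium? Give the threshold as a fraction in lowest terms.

Dahlia: cooperation gives 37 each period; deviation gives 93 once then 36 forever.
  37/(1−δ) ≥ 93 + 36δ/(1−δ) ⇒ δ ≥ 56/57.
Hazel: cooperation gives 31 each period; deviation gives 69 once then 18 forever.
  δ ≥ 38/51.
Both must hold, so the binding constraint is Dahlia's: δ ≥ 56/57.

Dahlia; δ ≥ 56/57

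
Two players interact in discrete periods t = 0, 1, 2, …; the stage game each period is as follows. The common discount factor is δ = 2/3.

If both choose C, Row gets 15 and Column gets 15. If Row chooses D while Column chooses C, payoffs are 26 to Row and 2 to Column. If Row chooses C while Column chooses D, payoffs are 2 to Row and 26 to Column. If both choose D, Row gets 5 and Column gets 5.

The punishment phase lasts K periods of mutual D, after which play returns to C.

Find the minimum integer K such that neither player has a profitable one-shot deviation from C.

2

No profitable deviation requires (15−5)(δ+…+δ^K) ≥ 26−15, i.e. δ+…+δ^K ≥ 11/10 ≈ 1.1000.
With δ = 2/3, the partial sums are K=1: 0.6667, K=2: 1.1111.
K = 2 is the first length at which the sum reaches 1.1000.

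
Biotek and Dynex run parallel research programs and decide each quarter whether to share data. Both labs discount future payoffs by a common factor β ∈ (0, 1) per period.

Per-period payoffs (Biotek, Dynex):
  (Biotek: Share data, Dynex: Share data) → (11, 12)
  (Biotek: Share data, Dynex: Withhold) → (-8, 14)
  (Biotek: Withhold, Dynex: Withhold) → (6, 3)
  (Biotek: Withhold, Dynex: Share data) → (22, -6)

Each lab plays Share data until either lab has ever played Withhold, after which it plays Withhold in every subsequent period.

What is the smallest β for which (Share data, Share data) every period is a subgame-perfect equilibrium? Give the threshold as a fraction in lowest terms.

For Biotek: deviation gain 22−11 = 11, per-period punishment loss 11−6 = 5. IC gives β ≥ 11/16.
For Dynex: gain 2, loss 9 per period, so β ≥ 2/11.
The tighter constraint is Biotek's, so cooperation needs β ≥ 11/16.

11/16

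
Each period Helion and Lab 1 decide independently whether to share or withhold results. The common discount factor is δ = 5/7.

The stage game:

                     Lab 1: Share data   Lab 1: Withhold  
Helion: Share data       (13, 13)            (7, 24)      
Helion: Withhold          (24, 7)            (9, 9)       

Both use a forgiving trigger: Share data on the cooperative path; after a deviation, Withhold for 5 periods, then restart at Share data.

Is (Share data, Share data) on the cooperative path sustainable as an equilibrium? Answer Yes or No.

No

IC: δ+…+δ^5 ≥ (24−13)/(13−9) = 11/4.
At δ = 5/7: partial sum = 2.0352 < 2.7500. Cooperation not sustainable.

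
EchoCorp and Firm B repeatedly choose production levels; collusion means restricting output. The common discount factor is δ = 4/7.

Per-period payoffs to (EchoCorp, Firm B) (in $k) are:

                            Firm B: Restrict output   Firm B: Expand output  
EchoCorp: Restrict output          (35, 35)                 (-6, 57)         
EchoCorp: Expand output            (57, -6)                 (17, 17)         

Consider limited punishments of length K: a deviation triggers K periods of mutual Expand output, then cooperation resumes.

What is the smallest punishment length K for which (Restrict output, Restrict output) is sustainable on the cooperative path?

IC: δ(1−δ^K)/(1−δ) ≥ (57−35)/(35−17) = 11/9.
With δ = 4/7: need 1 − δ^K ≥ 11/9·(1−4/7)/(4/7), i.e. δ^K ≤ 0.0833.
Since (4/7)^4 = 0.1066 and (4/7)^5 = 0.0609, the smallest such K is 5.

5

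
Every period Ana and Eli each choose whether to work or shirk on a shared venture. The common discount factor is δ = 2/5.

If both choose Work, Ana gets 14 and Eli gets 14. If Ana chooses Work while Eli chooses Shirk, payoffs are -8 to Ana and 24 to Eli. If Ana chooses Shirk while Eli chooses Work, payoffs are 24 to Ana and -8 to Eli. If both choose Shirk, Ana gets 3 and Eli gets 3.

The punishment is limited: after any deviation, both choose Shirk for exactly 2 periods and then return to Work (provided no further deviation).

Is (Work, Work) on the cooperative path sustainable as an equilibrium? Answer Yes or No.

No

Comparing payoff streams over the 3 periods until play realigns: cooperate → 14(1+δ+…+δ^2); deviate → 24 + 3(δ+…+δ^2).
Cooperation is sustained iff (14−3)(δ+…+δ^2) ≥ 24−14.
δ+…+δ^2 = 2/5·(1−(2/5)^2)/(1−2/5) = 0.5600, and (24−14)/(14−3) = 0.9091.
0.5600 < 0.9091, so cooperation is not sustainable.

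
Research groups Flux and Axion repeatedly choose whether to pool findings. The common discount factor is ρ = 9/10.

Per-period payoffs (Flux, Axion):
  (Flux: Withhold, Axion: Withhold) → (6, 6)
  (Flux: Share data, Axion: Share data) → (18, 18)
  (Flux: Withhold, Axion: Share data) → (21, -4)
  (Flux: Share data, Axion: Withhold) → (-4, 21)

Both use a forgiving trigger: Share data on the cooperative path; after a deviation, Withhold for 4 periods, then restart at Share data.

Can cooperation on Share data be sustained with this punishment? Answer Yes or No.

A one-shot deviation gives 21 now, then 6 for 4 periods, then back to 18.
Gain from deviating: (21−18) today; loss: (18−6) in each of the next 4 periods.
No-deviation condition: (18−6)(ρ+…+ρ^4) ≥ 21−18, i.e. ρ+…+ρ^4 ≥ 1/4.
At ρ = 9/10: ρ+…+ρ^4 = 3.0951 ≥ 0.2500.
So cooperation is sustainable.

Yes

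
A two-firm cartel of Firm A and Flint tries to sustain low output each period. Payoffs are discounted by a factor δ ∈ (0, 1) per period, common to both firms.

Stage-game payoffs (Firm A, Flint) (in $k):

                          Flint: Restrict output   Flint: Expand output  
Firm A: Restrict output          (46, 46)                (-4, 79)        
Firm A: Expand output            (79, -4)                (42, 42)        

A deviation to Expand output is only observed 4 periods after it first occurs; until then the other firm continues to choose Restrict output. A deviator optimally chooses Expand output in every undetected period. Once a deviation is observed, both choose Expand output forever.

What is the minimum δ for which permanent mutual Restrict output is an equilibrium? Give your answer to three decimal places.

0.972

Deviating for the 4 undetected periods gains 79−46 = 33 per period over cooperation, then loses 46−42 = 4 per period forever once punishment starts.
Gain: 33(1 + δ + … + δ^3); loss: 4·δ^4/(1−δ).
No profitable deviation ⇔ 33(1−δ^4) ≤ 4·δ^4, i.e. δ^4 ≥ 33/(33+4) = 33/37.
Hence δ ≥ (33/37)^(1/4) ≈ 0.972.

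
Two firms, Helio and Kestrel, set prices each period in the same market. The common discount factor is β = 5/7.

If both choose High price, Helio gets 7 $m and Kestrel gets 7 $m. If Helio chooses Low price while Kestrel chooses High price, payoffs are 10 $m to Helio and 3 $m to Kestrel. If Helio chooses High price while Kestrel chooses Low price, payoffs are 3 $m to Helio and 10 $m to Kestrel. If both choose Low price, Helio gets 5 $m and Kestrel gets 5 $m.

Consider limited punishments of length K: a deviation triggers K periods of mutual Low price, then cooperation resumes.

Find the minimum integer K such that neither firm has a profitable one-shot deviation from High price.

IC: β(1−β^K)/(1−β) ≥ (10−7)/(7−5) = 3/2.
With β = 5/7: need 1 − β^K ≥ 3/2·(1−5/7)/(5/7), i.e. β^K ≤ 0.4000.
Since (5/7)^2 = 0.5102 and (5/7)^3 = 0.3644, the smallest such K is 3.

3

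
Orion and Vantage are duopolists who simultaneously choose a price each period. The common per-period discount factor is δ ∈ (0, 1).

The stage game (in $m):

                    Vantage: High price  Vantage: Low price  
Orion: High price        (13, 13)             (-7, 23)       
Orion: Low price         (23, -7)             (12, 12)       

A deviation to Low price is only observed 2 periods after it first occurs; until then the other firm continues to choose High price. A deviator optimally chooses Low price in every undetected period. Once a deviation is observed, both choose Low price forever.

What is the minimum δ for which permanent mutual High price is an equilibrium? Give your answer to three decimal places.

0.953

Deviating for the 2 undetected periods gains 23−13 = 10 per period over cooperation, then loses 13−12 = 1 per period forever once punishment starts.
Gain: 10(1 + δ + … + δ^1); loss: 1·δ^2/(1−δ).
No profitable deviation ⇔ 10(1−δ^2) ≤ 1·δ^2, i.e. δ^2 ≥ 10/(10+1) = 10/11.
Hence δ ≥ (10/11)^(1/2) ≈ 0.953.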